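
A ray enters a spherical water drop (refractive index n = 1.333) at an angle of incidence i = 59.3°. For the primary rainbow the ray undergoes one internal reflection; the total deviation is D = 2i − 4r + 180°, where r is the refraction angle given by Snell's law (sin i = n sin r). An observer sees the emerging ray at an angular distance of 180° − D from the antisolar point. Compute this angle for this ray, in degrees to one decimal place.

sin r = sin 59.3° / 1.333 = 0.8599/1.333 = 0.6451; r = 40.17°.
D = 2·59.3° − 4·40.17° + 180° = 118.60° − 160.68° + 180° = 137.92°.
Angle from antisolar point = 180° − D = 42.08°.

42.1°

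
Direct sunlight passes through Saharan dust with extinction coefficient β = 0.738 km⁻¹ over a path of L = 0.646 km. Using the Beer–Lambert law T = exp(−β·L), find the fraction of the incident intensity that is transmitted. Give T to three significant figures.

0.621

τ = β·L = 0.738 × 0.646 = 0.4767.
T = exp(−0.4767) = 0.6208.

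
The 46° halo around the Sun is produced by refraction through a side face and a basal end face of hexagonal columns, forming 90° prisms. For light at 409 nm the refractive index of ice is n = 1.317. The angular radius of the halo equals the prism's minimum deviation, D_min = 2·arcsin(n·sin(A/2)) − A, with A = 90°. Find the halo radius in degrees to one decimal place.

n·sin(A/2) = 1.317 × sin 45° = 1.317 × 0.7071 = 0.9313.
D_min = 2·arcsin(0.9313) − 90° = 2 × 68.632° − 90° = 47.264°.

47.3°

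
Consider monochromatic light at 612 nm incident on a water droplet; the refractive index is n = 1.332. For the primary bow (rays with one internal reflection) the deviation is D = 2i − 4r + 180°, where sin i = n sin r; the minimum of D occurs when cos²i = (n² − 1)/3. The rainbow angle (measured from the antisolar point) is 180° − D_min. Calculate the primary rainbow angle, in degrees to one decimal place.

42.2°

cos²i = (1.77422 − 1)/3 = 0.25807; i = arccos(0.50801) = 59.469°.
sin r = sin 59.469°/1.332 = 0.64666; r = 40.290°.
D_min = 2·59.469° − 4·40.290° + 180° = 137.776°.
Rainbow angle = 180° − D_min = 42.224°.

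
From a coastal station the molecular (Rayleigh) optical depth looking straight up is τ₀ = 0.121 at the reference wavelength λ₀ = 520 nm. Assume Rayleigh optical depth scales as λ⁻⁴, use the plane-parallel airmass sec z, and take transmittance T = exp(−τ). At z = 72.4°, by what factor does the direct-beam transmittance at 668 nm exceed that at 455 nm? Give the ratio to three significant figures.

Airmass: sec 72.4° = 3.3072.
τ(668 nm) = 0.121 × (520/668)⁴ × 3.3072 = 0.121 × 0.3672 × 3.3072 = 0.1469.
τ(455 nm) = 0.121 × (520/455)⁴ × 3.3072 = 0.121 × 1.7060 × 3.3072 = 0.6827.
T(668)/T(455) = exp(τ_B − τ_A) = exp(0.5357) = 1.7087.

1.71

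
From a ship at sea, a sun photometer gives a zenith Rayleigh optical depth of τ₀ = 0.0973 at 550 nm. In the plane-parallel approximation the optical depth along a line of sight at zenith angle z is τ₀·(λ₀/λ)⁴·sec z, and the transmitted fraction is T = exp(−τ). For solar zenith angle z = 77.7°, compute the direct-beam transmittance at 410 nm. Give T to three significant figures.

sec 77.7° = 4.6942.
τ = 0.0973 × (550/410)⁴ × 4.6942 = 0.0973 × 3.2383 × 4.6942 = 1.4791.
T = exp(−1.4791) = 0.2279.

0.228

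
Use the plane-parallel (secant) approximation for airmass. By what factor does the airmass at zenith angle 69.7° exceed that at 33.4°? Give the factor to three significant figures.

X(69.7°)/X(33.4°) = sec 69.7° / sec 33.4° = cos 33.4° / cos 69.7° = 0.8348/0.3469 = 2.4063.

2.41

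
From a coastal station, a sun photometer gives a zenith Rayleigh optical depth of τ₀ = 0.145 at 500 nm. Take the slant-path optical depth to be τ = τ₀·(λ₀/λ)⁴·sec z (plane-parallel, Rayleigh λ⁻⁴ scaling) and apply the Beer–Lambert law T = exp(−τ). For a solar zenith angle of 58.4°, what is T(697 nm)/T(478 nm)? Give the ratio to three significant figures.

Airmass: sec 58.4° = 1.9084.
τ(697 nm) = 0.145 × (500/697)⁴ × 1.9084 = 0.145 × 0.2648 × 1.9084 = 0.0733.
τ(478 nm) = 0.145 × (500/478)⁴ × 1.9084 = 0.145 × 1.1972 × 1.9084 = 0.3313.
T(697)/T(478) = exp(τ_B − τ_A) = exp(0.2580) = 1.2944.

1.29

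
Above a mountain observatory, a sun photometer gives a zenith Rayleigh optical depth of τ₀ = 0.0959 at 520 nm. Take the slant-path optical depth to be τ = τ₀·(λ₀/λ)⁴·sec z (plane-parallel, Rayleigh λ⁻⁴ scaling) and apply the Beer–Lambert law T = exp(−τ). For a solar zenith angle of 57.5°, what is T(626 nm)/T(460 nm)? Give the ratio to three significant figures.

1.23

Airmass: sec 57.5° = 1.8612.
τ(626 nm) = 0.0959 × (520/626)⁴ × 1.8612 = 0.0959 × 0.4761 × 1.8612 = 0.0850.
τ(460 nm) = 0.0959 × (520/460)⁴ × 1.8612 = 0.0959 × 1.6330 × 1.8612 = 0.2915.
T(626)/T(460) = exp(τ_B − τ_A) = exp(0.2065) = 1.2293.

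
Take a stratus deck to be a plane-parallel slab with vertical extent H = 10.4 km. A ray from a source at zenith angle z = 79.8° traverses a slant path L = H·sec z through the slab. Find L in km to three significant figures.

sec z = 1/cos 79.8° = 5.6470.
L = 10.4 × 5.6470 = 58.729 km.

58.7 km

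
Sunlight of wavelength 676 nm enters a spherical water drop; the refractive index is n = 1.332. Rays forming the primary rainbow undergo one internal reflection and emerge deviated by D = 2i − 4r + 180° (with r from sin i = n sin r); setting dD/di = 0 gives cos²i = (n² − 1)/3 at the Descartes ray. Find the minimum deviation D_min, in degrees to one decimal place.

cos²i = (1.77422 − 1)/3 = 0.25807; i = arccos(0.50801) = 59.469°.
sin r = sin 59.469°/1.332 = 0.64666; r = 40.290°.
D_min = 2·59.469° − 4·40.290° + 180° = 137.776°.

137.8°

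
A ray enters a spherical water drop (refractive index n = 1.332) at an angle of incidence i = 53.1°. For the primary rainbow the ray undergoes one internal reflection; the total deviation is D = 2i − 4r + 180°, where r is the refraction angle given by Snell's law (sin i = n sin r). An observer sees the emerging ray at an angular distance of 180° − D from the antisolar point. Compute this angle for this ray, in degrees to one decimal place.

41.4°

sin r = sin 53.1° / 1.332 = 0.7997/1.332 = 0.6004; r = 36.90°.
D = 2·53.1° − 4·36.90° + 180° = 106.20° − 147.58° + 180° = 138.62°.
Angle from antisolar point = 180° − D = 41.38°.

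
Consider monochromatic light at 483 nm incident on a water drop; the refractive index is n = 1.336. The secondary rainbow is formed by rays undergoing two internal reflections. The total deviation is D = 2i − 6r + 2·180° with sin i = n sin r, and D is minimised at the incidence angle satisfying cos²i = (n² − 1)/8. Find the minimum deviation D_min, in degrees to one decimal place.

231.7°

cos²i = (1.78490 − 1)/8 = 0.09811; i = arccos(0.31323) = 71.746°.
sin r = sin 71.746°/1.336 = 0.71084; r = 45.303°.
D_min = 2·71.746° − 6·45.303° + 360° = 231.674°.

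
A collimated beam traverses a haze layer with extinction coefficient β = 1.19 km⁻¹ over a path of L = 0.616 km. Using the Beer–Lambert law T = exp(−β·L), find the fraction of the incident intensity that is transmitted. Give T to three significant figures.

τ = β·L = 1.19 × 0.616 = 0.7330.
T = exp(−0.7330) = 0.4804.

0.480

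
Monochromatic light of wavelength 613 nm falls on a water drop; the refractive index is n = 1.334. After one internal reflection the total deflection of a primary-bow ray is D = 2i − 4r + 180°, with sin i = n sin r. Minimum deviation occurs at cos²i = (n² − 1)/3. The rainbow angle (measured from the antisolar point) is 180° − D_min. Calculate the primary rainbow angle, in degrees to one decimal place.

cos²i = (1.77956 − 1)/3 = 0.25985; i = arccos(0.50976) = 59.352°.
sin r = sin 59.352°/1.334 = 0.64492; r = 40.159°.
D_min = 2·59.352° − 4·40.159° + 180° = 138.067°.
Rainbow angle = 180° − D_min = 41.933°.

41.9°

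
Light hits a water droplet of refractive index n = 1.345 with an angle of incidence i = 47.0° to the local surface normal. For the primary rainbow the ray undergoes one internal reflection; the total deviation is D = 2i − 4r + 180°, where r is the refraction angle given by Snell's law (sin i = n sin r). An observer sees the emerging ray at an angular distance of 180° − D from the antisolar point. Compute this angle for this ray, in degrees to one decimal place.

37.8°

sin r = sin 47.0° / 1.345 = 0.7314/1.345 = 0.5438; r = 32.94°.
D = 2·47.0° − 4·32.94° + 180° = 94.00° − 131.76° + 180° = 142.24°.
Angle from antisolar point = 180° − D = 37.76°.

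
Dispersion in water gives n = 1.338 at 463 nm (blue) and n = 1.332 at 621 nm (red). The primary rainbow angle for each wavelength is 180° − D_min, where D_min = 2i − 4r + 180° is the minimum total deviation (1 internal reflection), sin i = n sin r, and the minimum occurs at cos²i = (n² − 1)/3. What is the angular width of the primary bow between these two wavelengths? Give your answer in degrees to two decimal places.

0.87°

At 463 nm (n = 1.338): cos²i = 0.26341 → i = 59.120°, r = 39.899°, D_min = 138.643°, rainbow angle = 41.357°.
At 621 nm (n = 1.332): cos²i = 0.25807 → i = 59.469°, r = 40.290°, D_min = 137.776°, rainbow angle = 42.224°.
Angular width = |41.357° − 42.224°| = 0.867°.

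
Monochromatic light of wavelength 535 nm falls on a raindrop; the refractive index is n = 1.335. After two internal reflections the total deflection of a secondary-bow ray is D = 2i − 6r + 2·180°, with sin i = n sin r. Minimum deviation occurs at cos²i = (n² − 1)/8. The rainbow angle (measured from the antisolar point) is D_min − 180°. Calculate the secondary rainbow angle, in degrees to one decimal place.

51.4°

cos²i = (1.78222 − 1)/8 = 0.09778; i = arccos(0.31269) = 71.778°.
sin r = sin 71.778°/1.335 = 0.71150; r = 45.357°.
D_min = 2·71.778° − 6·45.357° + 360° = 231.414°.
Rainbow angle = D_min − 180° = 51.414°.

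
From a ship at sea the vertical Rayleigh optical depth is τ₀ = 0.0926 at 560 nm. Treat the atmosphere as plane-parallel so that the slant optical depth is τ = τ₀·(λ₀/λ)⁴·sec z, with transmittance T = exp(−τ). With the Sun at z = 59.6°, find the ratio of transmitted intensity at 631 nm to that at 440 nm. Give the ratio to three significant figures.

Airmass: sec 59.6° = 1.9762.
τ(631 nm) = 0.0926 × (560/631)⁴ × 1.9762 = 0.0926 × 0.6203 × 1.9762 = 0.1135.
τ(440 nm) = 0.0926 × (560/440)⁴ × 1.9762 = 0.0926 × 2.6239 × 1.9762 = 0.4801.
T(631)/T(440) = exp(τ_B − τ_A) = exp(0.3666) = 1.4429.

1.44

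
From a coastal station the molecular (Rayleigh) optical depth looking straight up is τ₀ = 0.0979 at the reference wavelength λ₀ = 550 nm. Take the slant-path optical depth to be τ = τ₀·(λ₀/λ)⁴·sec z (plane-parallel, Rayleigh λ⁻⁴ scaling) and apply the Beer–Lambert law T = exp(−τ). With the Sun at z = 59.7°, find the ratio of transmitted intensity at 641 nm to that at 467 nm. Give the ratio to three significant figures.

Airmass: sec 59.7° = 1.9821.
τ(641 nm) = 0.0979 × (550/641)⁴ × 1.9821 = 0.0979 × 0.5420 × 1.9821 = 0.1052.
τ(467 nm) = 0.0979 × (550/467)⁴ × 1.9821 = 0.0979 × 1.9239 × 1.9821 = 0.3733.
T(641)/T(467) = exp(τ_B − τ_A) = exp(0.2681) = 1.3075.

1.31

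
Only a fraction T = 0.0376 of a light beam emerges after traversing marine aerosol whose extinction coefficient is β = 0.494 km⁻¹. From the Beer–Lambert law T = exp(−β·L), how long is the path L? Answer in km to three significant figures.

6.64 km

Beer–Lambert: T = exp(−βL) ⇒ L = −ln(T)/β = −ln(0.0376)/0.494 = 3.2808/0.494 = 6.641 km.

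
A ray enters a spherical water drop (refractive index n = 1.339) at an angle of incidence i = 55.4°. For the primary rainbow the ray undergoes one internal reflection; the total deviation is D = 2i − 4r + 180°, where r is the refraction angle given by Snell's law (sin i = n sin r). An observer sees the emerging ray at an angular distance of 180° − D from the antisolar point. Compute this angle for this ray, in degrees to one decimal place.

sin r = sin 55.4° / 1.339 = 0.8231/1.339 = 0.6147; r = 37.93°.
D = 2·55.4° − 4·37.93° + 180° = 110.80° − 151.73° + 180° = 139.07°.
Angle from antisolar point = 180° − D = 40.93°.

40.9°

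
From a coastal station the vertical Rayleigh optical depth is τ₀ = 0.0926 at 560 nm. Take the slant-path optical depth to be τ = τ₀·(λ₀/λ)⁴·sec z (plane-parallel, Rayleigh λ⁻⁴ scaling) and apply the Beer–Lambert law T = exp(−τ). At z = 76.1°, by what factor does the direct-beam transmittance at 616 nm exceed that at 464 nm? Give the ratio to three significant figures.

1.74

Airmass: sec 76.1° = 4.1627.
τ(616 nm) = 0.0926 × (560/616)⁴ × 4.1627 = 0.0926 × 0.6830 × 4.1627 = 0.2633.
τ(464 nm) = 0.0926 × (560/464)⁴ × 4.1627 = 0.0926 × 2.1217 × 4.1627 = 0.8178.
T(616)/T(464) = exp(τ_B − τ_A) = exp(0.5546) = 1.7412.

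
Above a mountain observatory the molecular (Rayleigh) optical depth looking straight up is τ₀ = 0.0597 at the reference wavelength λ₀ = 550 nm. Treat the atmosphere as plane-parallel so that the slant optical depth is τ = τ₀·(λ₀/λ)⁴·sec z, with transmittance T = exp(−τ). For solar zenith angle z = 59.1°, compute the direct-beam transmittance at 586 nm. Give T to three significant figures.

0.914

sec 59.1° = 1.9473.
τ = 0.0597 × (550/586)⁴ × 1.9473 = 0.0597 × 0.7760 × 1.9473 = 0.0902.
T = exp(−0.0902) = 0.9137.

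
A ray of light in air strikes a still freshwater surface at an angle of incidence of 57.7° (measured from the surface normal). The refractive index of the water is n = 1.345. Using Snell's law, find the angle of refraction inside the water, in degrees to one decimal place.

Snell: sin θ_r = sin θ_i / n = sin 57.7° / 1.345 = 0.8453 / 1.345 = 0.6284.
θ_r = arcsin(0.6284) = 38.94°.

38.9°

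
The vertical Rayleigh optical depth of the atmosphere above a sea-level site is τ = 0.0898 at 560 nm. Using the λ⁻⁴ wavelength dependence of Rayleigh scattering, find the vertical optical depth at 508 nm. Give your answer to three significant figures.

τ(508 nm) = τ(560 nm) × (560/508)⁴ = 0.0898 × (1.1024)⁴ = 0.0898 × 1.4767 = 0.1326.

0.133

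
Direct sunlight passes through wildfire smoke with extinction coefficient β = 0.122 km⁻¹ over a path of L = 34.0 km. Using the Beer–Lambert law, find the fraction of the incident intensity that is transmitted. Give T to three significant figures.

τ = β·L = 0.122 × 34.0 = 4.1480.
T = exp(−4.1480) = 0.0158.

0.0158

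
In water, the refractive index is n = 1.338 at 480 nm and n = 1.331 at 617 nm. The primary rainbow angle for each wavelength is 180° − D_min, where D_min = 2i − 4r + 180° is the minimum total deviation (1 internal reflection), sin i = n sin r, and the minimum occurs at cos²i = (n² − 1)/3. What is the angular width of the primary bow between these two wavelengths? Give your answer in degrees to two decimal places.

At 480 nm (n = 1.338): cos²i = 0.26341 → i = 59.120°, r = 39.899°, D_min = 138.643°, rainbow angle = 41.357°.
At 617 nm (n = 1.331): cos²i = 0.25719 → i = 59.527°, r = 40.356°, D_min = 137.630°, rainbow angle = 42.370°.
Angular width = |41.357° − 42.370°| = 1.013°.

1.01°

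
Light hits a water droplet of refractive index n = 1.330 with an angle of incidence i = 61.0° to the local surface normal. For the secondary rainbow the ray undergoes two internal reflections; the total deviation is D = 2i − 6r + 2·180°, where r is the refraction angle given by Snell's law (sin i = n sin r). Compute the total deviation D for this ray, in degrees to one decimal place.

235.3°

sin r = sin 61.0° / 1.330 = 0.8746/1.330 = 0.6576; r = 41.12°.
D = 2·61.0° − 6·41.12° + 2·180° = 122.00° − 246.71° + 360° = 235.29°.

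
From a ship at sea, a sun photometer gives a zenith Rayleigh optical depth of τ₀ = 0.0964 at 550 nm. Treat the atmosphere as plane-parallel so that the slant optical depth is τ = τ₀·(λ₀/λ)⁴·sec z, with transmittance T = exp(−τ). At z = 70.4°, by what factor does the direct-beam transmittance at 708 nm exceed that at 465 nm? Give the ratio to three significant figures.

Airmass: sec 70.4° = 2.9811.
τ(708 nm) = 0.0964 × (550/708)⁴ × 2.9811 = 0.0964 × 0.3642 × 2.9811 = 0.1047.
τ(465 nm) = 0.0964 × (550/465)⁴ × 2.9811 = 0.0964 × 1.9572 × 2.9811 = 0.5625.
T(708)/T(465) = exp(τ_B − τ_A) = exp(0.4578) = 1.5806.

1.58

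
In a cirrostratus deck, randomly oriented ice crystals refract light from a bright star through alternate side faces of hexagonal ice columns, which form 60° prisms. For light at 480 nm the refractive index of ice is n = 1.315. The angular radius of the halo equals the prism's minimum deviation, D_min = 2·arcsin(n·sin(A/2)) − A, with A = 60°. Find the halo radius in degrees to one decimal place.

n·sin(A/2) = 1.315 × sin 30° = 1.315 × 0.5000 = 0.6575.
D_min = 2·arcsin(0.6575) − 60° = 2 × 41.109° − 60° = 22.219°.

22.2°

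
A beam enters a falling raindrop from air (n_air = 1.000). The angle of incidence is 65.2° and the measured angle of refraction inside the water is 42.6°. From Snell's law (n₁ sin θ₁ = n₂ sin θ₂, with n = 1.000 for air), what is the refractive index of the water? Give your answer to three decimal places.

1.341

n = sin θ_i / sin θ_r = sin 65.2° / sin 42.6° = 0.9078 / 0.6769 = 1.3411.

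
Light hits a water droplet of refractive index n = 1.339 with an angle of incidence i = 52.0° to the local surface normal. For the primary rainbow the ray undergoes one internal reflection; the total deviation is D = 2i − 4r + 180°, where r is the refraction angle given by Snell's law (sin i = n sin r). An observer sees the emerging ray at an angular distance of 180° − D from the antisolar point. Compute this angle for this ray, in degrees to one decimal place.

sin r = sin 52.0° / 1.339 = 0.7880/1.339 = 0.5885; r = 36.05°.
D = 2·52.0° − 4·36.05° + 180° = 104.00° − 144.20° + 180° = 139.80°.
Angle from antisolar point = 180° − D = 40.20°.

40.2°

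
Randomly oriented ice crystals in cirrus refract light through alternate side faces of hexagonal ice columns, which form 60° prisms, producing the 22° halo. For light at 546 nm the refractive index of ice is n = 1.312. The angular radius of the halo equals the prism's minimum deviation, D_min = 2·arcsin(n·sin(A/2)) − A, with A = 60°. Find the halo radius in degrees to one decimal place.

n·sin(A/2) = 1.312 × sin 30° = 1.312 × 0.5000 = 0.6560.
D_min = 2·arcsin(0.6560) − 60° = 2 × 40.996° − 60° = 21.991°.

22.0°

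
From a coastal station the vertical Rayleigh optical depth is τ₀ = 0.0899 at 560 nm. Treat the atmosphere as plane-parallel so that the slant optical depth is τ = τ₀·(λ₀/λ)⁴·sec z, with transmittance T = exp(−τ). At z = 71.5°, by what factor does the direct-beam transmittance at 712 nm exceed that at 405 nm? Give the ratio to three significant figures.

Airmass: sec 71.5° = 3.1515.
τ(712 nm) = 0.0899 × (560/712)⁴ × 3.1515 = 0.0899 × 0.3827 × 3.1515 = 0.1084.
τ(405 nm) = 0.0899 × (560/405)⁴ × 3.1515 = 0.0899 × 3.6554 × 3.1515 = 1.0357.
T(712)/T(405) = exp(τ_B − τ_A) = exp(0.9272) = 2.5275.

2.53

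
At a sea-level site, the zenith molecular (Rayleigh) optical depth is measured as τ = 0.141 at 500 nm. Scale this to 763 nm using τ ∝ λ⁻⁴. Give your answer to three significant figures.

τ(763 nm) = τ(500 nm) × (500/763)⁴ = 0.141 × (0.6553)⁴ = 0.141 × 0.1844 = 0.0260.

0.0260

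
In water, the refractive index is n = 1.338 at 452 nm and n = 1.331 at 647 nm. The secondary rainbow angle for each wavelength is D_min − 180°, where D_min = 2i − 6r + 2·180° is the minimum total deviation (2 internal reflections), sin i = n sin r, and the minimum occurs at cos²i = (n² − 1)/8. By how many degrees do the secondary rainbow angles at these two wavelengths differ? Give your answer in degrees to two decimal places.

At 452 nm (n = 1.338): cos²i = 0.09878 → i = 71.682°, r = 45.195°, D_min = 232.193°, rainbow angle = 52.193°.
At 647 nm (n = 1.331): cos²i = 0.09645 → i = 71.907°, r = 45.575°, D_min = 230.365°, rainbow angle = 50.365°.
Angular width = |52.193° − 50.365°| = 1.828°.

1.83°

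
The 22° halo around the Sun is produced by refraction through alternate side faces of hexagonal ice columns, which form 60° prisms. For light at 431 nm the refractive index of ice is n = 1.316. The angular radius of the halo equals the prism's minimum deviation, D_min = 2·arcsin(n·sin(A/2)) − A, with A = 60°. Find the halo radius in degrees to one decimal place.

22.3°

n·sin(A/2) = 1.316 × sin 30° = 1.316 × 0.5000 = 0.6580.
D_min = 2·arcsin(0.6580) − 60° = 2 × 41.148° − 60° = 22.295°.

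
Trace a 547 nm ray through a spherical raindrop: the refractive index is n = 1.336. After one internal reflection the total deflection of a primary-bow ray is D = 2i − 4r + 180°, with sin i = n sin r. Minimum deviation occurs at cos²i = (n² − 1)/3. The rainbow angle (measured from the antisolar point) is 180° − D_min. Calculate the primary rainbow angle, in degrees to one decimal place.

41.6°

cos²i = (1.78490 − 1)/3 = 0.26163; i = arccos(0.51150) = 59.236°.
sin r = sin 59.236°/1.336 = 0.64318; r = 40.029°.
D_min = 2·59.236° − 4·40.029° + 180° = 138.356°.
Rainbow angle = 180° − D_min = 41.644°.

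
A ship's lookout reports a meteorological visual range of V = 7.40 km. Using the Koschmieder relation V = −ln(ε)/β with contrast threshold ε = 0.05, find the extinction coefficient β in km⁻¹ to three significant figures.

0.405 km⁻¹

β = −ln(0.05) / V = 2.996 / 7.40 = 0.4048 km⁻¹.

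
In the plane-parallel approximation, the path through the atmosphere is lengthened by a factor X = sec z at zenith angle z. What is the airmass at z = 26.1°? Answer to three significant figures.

X = sec z = 1/cos 26.1° = 1/0.8980 = 1.1136.

1.11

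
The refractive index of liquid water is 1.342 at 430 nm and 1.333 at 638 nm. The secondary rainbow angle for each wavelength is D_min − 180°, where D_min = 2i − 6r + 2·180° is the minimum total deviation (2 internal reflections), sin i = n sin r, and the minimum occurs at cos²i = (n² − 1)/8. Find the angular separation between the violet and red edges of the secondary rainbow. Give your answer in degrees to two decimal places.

2.33°

At 430 nm (n = 1.342): cos²i = 0.10012 → i = 71.554°, r = 44.981°, D_min = 233.222°, rainbow angle = 53.222°.
At 638 nm (n = 1.333): cos²i = 0.09711 → i = 71.843°, r = 45.466°, D_min = 230.891°, rainbow angle = 50.891°.
Angular width = |53.222° − 50.891°| = 2.331°.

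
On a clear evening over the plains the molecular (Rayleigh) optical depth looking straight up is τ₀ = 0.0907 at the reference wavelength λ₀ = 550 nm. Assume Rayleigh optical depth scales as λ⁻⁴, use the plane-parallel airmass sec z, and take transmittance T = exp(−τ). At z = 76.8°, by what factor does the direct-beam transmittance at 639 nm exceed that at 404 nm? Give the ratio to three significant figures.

3.15

Airmass: sec 76.8° = 4.3792.
τ(639 nm) = 0.0907 × (550/639)⁴ × 4.3792 = 0.0907 × 0.5488 × 4.3792 = 0.2180.
τ(404 nm) = 0.0907 × (550/404)⁴ × 4.3792 = 0.0907 × 3.4350 × 4.3792 = 1.3644.
T(639)/T(404) = exp(τ_B − τ_A) = exp(1.1464) = 3.1467.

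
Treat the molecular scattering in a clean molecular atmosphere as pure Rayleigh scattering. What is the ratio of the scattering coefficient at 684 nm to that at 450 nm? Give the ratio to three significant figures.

0.187

Rayleigh scattering ∝ λ⁻⁴, so the ratio of coefficients is the inverse fourth power of the wavelength ratio.
σ(684)/σ(450) = (450/684)⁴ = (0.6579)⁴ = 0.1873.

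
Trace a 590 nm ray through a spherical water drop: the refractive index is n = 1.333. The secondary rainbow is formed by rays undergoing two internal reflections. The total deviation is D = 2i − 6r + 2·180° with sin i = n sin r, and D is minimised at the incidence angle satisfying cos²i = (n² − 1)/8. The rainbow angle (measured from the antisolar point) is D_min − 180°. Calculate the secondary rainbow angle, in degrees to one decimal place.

cos²i = (1.77689 − 1)/8 = 0.09711; i = arccos(0.31163) = 71.843°.
sin r = sin 71.843°/1.333 = 0.71283; r = 45.466°.
D_min = 2·71.843° − 6·45.466° + 360° = 230.891°.
Rainbow angle = D_min − 180° = 50.891°.

50.9°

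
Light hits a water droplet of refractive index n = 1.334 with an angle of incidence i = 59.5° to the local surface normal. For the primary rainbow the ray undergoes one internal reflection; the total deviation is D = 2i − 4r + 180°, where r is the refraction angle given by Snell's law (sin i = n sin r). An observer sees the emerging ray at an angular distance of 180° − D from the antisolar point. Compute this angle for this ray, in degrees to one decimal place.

sin r = sin 59.5° / 1.334 = 0.8616/1.334 = 0.6459; r = 40.23°.
D = 2·59.5° − 4·40.23° + 180° = 119.00° − 160.93° + 180° = 138.07°.
Angle from antisolar point = 180° − D = 41.93°.

41.9°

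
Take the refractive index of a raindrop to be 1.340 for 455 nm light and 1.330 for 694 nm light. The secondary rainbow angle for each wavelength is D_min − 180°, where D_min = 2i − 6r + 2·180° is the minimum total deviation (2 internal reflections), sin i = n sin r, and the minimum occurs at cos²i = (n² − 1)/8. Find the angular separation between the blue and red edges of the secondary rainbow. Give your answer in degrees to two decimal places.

2.61°

At 455 nm (n = 1.340): cos²i = 0.09945 → i = 71.618°, r = 45.088°, D_min = 232.709°, rainbow angle = 52.709°.
At 694 nm (n = 1.330): cos²i = 0.09611 → i = 71.940°, r = 45.630°, D_min = 230.101°, rainbow angle = 50.101°.
Angular width = |52.709° − 50.101°| = 2.608°.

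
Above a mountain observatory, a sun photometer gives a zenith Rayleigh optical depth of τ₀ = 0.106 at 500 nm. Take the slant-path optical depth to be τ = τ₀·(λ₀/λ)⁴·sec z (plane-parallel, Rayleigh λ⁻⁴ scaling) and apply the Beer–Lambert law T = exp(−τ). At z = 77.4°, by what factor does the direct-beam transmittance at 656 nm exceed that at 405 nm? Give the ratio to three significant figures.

2.62

Airmass: sec 77.4° = 4.5841.
τ(656 nm) = 0.106 × (500/656)⁴ × 4.5841 = 0.106 × 0.3375 × 4.5841 = 0.1640.
τ(405 nm) = 0.106 × (500/405)⁴ × 4.5841 = 0.106 × 2.3231 × 4.5841 = 1.1288.
T(656)/T(405) = exp(τ_B − τ_A) = exp(0.9648) = 2.6243.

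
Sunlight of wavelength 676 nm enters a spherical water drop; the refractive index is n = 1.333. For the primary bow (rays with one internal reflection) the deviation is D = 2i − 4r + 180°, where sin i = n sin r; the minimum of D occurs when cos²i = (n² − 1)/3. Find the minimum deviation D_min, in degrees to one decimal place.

cos²i = (1.77689 − 1)/3 = 0.25896; i = arccos(0.50888) = 59.410°.
sin r = sin 59.410°/1.333 = 0.64579; r = 40.225°.
D_min = 2·59.410° − 4·40.225° + 180° = 137.922°.

137.9°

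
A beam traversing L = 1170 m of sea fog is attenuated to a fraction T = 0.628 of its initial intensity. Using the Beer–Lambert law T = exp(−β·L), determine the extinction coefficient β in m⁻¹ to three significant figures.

0.000398 m⁻¹

Beer–Lambert: T = exp(−βL) ⇒ β = −ln(T)/L = −ln(0.628)/1170 = 0.4652/1170 = 0.0003976 m⁻¹.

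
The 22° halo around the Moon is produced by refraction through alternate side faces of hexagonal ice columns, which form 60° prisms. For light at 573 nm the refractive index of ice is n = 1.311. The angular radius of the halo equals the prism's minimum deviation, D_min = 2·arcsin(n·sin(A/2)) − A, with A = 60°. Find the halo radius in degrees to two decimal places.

n·sin(A/2) = 1.311 × sin 30° = 1.311 × 0.5000 = 0.6555.
D_min = 2·arcsin(0.6555) − 60° = 2 × 40.958° − 60° = 21.915°.

21.92°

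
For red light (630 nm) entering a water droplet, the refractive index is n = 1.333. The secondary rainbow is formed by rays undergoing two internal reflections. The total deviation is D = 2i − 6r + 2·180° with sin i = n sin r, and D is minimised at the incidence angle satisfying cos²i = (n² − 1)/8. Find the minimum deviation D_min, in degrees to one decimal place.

cos²i = (1.77689 − 1)/8 = 0.09711; i = arccos(0.31163) = 71.843°.
sin r = sin 71.843°/1.333 = 0.71283; r = 45.466°.
D_min = 2·71.843° − 6·45.466° + 360° = 230.891°.

230.9°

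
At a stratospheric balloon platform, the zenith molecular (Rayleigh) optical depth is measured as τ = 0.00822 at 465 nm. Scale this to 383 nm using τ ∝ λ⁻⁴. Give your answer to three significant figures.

0.0179

τ(383 nm) = τ(465 nm) × (465/383)⁴ = 0.00822 × (1.2141)⁴ = 0.00822 × 2.1728 = 0.0179.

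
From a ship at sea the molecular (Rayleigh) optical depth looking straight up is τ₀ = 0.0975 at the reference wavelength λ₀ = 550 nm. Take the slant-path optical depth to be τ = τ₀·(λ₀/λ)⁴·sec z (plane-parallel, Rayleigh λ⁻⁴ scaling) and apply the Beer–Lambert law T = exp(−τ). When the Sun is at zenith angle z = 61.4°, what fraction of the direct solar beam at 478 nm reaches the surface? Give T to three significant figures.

0.700

sec 61.4° = 2.0890.
τ = 0.0975 × (550/478)⁴ × 2.0890 = 0.0975 × 1.7528 × 2.0890 = 0.3570.
T = exp(−0.3570) = 0.6998.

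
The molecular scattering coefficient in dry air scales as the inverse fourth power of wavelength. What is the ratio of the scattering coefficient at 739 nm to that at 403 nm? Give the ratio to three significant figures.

0.0884

Rayleigh scattering ∝ λ⁻⁴, so the ratio of coefficients is the inverse fourth power of the wavelength ratio.
σ(739)/σ(403) = (403/739)⁴ = (0.5453)⁴ = 0.08844.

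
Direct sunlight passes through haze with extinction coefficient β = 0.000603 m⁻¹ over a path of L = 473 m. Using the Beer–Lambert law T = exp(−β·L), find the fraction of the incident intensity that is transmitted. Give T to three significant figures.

τ = β·L = 0.000603 × 473 = 0.2852.
T = exp(−0.2852) = 0.7518.

0.752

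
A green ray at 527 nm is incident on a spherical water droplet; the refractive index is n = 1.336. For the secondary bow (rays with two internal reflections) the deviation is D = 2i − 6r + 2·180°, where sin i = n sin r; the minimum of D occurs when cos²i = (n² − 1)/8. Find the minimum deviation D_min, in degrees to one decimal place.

cos²i = (1.78490 − 1)/8 = 0.09811; i = arccos(0.31323) = 71.746°.
sin r = sin 71.746°/1.336 = 0.71084; r = 45.303°.
D_min = 2·71.746° − 6·45.303° + 360° = 231.674°.

231.7°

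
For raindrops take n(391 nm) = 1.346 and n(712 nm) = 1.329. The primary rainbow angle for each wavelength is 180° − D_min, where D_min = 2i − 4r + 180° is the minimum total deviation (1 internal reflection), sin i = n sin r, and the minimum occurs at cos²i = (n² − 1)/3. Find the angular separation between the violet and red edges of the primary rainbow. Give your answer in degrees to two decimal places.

At 391 nm (n = 1.346): cos²i = 0.27057 → i = 58.657°, r = 39.384°, D_min = 139.775°, rainbow angle = 40.225°.
At 712 nm (n = 1.329): cos²i = 0.25541 → i = 59.643°, r = 40.487°, D_min = 137.337°, rainbow angle = 42.663°.
Angular width = |40.225° − 42.663°| = 2.439°.

2.44°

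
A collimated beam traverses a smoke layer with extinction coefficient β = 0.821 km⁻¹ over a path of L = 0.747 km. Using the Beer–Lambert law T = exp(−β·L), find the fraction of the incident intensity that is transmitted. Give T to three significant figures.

0.542

τ = β·L = 0.821 × 0.747 = 0.6133.
T = exp(−0.6133) = 0.5416.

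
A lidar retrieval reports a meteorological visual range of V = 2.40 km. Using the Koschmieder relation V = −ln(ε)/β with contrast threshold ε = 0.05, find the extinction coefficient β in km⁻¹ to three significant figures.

β = −ln(0.05) / V = 2.996 / 2.40 = 1.2482 km⁻¹.

1.25 km⁻¹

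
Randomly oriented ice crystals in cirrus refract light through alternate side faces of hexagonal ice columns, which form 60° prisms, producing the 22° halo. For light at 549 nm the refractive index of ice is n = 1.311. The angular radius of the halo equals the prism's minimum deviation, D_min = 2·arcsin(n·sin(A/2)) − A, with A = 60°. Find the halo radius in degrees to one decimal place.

21.9°

n·sin(A/2) = 1.311 × sin 30° = 1.311 × 0.5000 = 0.6555.
D_min = 2·arcsin(0.6555) − 60° = 2 × 40.958° − 60° = 21.915°.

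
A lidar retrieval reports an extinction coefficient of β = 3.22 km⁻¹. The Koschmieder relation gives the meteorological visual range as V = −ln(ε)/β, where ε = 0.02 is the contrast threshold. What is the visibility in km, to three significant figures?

V = −ln(0.02) / 3.22 = 3.912 / 3.22 = 1.2149 km.

1.21 km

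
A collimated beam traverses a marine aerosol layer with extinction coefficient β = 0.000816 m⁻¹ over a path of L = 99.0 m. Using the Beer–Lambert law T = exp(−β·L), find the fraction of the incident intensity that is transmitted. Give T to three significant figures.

0.922

τ = β·L = 0.000816 × 99.0 = 0.0808.
T = exp(−0.0808) = 0.9224.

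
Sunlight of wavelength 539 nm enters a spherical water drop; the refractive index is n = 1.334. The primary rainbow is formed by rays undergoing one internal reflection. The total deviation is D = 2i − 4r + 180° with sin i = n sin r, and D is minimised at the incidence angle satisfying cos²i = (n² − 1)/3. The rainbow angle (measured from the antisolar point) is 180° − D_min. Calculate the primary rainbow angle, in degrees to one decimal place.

cos²i = (1.77956 − 1)/3 = 0.25985; i = arccos(0.50976) = 59.352°.
sin r = sin 59.352°/1.334 = 0.64492; r = 40.159°.
D_min = 2·59.352° − 4·40.159° + 180° = 138.067°.
Rainbow angle = 180° − D_min = 41.933°.

41.9°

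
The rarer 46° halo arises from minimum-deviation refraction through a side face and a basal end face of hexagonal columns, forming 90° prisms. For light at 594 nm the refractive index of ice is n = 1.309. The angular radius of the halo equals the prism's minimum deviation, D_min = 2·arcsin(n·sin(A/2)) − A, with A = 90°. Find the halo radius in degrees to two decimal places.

n·sin(A/2) = 1.309 × sin 45° = 1.309 × 0.7071 = 0.9256.
D_min = 2·arcsin(0.9256) − 90° = 2 × 67.759° − 90° = 45.519°.

45.52°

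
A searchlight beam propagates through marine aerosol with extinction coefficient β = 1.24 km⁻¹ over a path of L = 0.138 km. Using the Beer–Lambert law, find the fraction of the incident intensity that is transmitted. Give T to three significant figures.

τ = β·L = 1.24 × 0.138 = 0.1711.
T = exp(−0.1711) = 0.8427.

0.843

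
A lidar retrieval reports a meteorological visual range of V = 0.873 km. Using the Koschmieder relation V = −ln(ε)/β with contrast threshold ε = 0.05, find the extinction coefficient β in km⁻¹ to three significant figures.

β = −ln(0.05) / V = 2.996 / 0.873 = 3.4315 km⁻¹.

3.43 km⁻¹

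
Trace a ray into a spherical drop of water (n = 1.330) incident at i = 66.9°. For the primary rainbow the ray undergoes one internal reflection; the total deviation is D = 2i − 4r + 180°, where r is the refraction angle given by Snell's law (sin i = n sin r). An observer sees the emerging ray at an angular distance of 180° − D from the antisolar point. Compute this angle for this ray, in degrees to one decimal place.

41.2°

sin r = sin 66.9° / 1.330 = 0.9198/1.330 = 0.6916; r = 43.76°.
D = 2·66.9° − 4·43.76° + 180° = 133.80° − 175.03° + 180° = 138.77°.
Angle from antisolar point = 180° − D = 41.23°.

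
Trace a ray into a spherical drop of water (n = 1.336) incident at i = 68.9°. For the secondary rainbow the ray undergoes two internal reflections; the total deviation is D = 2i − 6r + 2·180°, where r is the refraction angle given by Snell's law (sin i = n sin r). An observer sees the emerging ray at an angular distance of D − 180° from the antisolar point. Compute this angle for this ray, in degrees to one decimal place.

sin r = sin 68.9° / 1.336 = 0.9330/1.336 = 0.6983; r = 44.29°.
D = 2·68.9° − 6·44.29° + 2·180° = 137.80° − 265.75° + 360° = 232.05°.
Angle from antisolar point = D − 180° = 52.05°.

52.0°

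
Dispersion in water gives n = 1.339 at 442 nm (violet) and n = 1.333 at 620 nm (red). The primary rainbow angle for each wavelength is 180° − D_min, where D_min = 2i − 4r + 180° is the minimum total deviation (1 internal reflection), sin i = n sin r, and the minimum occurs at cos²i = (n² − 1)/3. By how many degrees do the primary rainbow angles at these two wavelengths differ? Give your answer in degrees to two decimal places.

At 442 nm (n = 1.339): cos²i = 0.26431 → i = 59.062°, r = 39.834°, D_min = 138.786°, rainbow angle = 41.214°.
At 620 nm (n = 1.333): cos²i = 0.25896 → i = 59.410°, r = 40.225°, D_min = 137.922°, rainbow angle = 42.078°.
Angular width = |41.214° − 42.078°| = 0.865°.

0.86°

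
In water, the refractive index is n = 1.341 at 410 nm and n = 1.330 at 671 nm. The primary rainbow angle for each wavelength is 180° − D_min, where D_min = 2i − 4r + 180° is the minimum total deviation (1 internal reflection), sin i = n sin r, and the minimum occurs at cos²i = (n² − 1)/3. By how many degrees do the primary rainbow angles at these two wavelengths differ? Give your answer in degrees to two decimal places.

At 410 nm (n = 1.341): cos²i = 0.26609 → i = 58.946°, r = 39.705°, D_min = 139.071°, rainbow angle = 40.929°.
At 671 nm (n = 1.330): cos²i = 0.25630 → i = 59.585°, r = 40.422°, D_min = 137.484°, rainbow angle = 42.516°.
Angular width = |40.929° − 42.516°| = 1.588°.

1.59°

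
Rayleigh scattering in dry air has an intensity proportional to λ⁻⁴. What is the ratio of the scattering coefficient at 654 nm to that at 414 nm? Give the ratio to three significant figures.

Rayleigh scattering ∝ λ⁻⁴, so the ratio of coefficients is the inverse fourth power of the wavelength ratio.
σ(654)/σ(414) = (414/654)⁴ = (0.6330)⁴ = 0.1606.

0.161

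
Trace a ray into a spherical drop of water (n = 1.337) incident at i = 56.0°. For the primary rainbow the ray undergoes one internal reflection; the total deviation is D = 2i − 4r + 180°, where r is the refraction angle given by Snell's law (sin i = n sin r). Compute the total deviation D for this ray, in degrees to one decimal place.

sin r = sin 56.0° / 1.337 = 0.8290/1.337 = 0.6201; r = 38.32°.
D = 2·56.0° − 4·38.32° + 180° = 112.00° − 153.29° + 180° = 138.71°.

138.7°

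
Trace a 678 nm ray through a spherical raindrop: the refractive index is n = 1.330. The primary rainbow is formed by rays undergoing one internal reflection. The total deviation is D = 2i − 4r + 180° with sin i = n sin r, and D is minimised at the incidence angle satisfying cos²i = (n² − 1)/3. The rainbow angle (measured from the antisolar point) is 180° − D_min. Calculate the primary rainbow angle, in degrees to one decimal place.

42.5°

cos²i = (1.76890 − 1)/3 = 0.25630; i = arccos(0.50626) = 59.585°.
sin r = sin 59.585°/1.330 = 0.64841; r = 40.422°.
D_min = 2·59.585° − 4·40.422° + 180° = 137.484°.
Rainbow angle = 180° − D_min = 42.516°.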